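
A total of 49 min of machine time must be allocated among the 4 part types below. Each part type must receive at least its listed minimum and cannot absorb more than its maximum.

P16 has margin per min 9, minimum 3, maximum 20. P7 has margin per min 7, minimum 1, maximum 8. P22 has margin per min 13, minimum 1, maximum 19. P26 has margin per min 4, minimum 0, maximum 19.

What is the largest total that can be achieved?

491

Meeting every minimum uses 3+1+1+0 = 5 min, leaving 44.
Highest margin per min first: P22 13 > P16 9 > P7 7 > P26 4.
P22 takes 18 more to reach its cap of 19 → 26 left.
Give P16 17 more to hit its cap of 20 → 9 left.
P7: +7 to 8 (cap) → 2 left.
P26 has room for 19 more but only 2 remain, so it gets 2.
Total = 9×20 + 7×8 + 13×19 + 4×2 = 491.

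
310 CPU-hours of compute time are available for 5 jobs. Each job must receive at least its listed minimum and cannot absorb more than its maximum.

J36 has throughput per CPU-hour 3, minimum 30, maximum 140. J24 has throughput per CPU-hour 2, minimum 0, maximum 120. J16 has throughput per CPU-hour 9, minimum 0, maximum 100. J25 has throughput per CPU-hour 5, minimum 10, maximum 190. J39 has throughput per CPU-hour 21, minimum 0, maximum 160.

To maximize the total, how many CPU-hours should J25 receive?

20

Meeting every minimum uses 30+0+0+10+0 = 40 CPU-hours, leaving 270.
Order the jobs by throughput per CPU-hour: J39 21 > J16 9 > J25 5 > J36 3 > J24 2.
J39: +160 to 160 (cap) ; 110 left.
Give J16 100 more to hit its cap of 100 ; 10 left.
J25: +10 (room for 180) → 20. Pool exhausted.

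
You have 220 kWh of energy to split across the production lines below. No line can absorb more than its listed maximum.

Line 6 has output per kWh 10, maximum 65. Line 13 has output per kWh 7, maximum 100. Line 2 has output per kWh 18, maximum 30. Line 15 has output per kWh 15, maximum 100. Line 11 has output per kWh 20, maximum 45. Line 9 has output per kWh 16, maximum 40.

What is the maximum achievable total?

Highest output per kWh first: Line 11 20 > Line 2 18 > Line 9 16 > Line 15 15 > Line 6 10 > Line 13 7.
Line 11 takes 45 to reach its cap of 45 ; 175 left.
Line 2: +30 to 30 (cap) ; 145 left.
Line 9 takes 40 to reach its cap of 40 ; 105 left.
Line 15 takes 100 to reach its cap of 100 ; 5 left.
Line 6 has room for 65 but only 5 remain, so it gets 5.
Total = 10×5 + 18×30 + 15×100 + 20×45 + 16×40 = 3630.

3630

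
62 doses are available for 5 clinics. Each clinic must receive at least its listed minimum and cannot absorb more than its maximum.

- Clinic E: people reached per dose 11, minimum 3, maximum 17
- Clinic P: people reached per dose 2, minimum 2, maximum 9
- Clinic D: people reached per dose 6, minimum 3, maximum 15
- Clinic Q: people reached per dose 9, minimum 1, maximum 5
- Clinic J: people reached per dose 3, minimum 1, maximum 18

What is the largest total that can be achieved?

390

Meeting every minimum uses 3+2+3+1+1 = 10 doses, leaving 52.
Rank by people reached per dose: Clinic E 11 > Clinic Q 9 > Clinic D 6 > Clinic J 3 > Clinic P 2.
Give Clinic E 14 more to hit its cap of 17 — 38 left.
Give Clinic Q 4 more to hit its cap of 5 — 34 left.
Give Clinic D 12 more to hit its cap of 15 — 22 left.
Give Clinic J 17 more to hit its cap of 18 — 5 left.
Clinic P has room for 7 more but only 5 remain, so it gets 7.
Total = 11×17 + 2×7 + 6×15 + 9×5 + 3×18 = 390.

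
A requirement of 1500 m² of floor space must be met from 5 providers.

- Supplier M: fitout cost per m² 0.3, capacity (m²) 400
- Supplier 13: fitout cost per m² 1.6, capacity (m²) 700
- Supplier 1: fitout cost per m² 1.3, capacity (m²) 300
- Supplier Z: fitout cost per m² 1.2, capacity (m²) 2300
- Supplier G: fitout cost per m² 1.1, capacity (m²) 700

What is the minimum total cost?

Cheapest first:
Supplier M at 0.3: take all 400 m² — 1100 still needed.
Supplier G at 1.1: take all 700 m² — 400 still needed.
Supplier Z (1.2): take the remaining 400 — done.
Supplier 1, Supplier 13: unused.
Cost = 400×0.3 + 700×1.1 + 400×1.2 = 1370.

1370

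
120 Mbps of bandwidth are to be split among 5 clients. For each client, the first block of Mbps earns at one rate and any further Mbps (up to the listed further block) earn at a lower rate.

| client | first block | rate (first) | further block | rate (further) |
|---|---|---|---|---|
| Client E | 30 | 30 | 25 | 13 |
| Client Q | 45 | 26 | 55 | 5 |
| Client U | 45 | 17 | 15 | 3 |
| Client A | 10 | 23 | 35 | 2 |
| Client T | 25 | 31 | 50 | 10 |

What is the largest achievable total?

3245

Rank every tier by rate: Client T/tier1 31 > Client E/tier1 30 > Client Q/tier1 26 > Client A/tier1 23 > Client U/tier1 17 > Client E/tier2 13 > Client T/tier2 10 > Client Q/tier2 5 > Client U/tier2 3 > Client A/tier2 2.
Client T/tier1 (31): +25 — 95 left.
Client E/tier1 (30): +30 — 65 left.
Client Q tier1 at 26: fill all 45 — 20 left.
Client A tier1 at 23: fill all 10 — 10 left.
Client U tier1 at 17: only 10 left, fill 10.
Total = 31×25 + 30×30 + 26×45 + 23×10 + 17×10 = 3245.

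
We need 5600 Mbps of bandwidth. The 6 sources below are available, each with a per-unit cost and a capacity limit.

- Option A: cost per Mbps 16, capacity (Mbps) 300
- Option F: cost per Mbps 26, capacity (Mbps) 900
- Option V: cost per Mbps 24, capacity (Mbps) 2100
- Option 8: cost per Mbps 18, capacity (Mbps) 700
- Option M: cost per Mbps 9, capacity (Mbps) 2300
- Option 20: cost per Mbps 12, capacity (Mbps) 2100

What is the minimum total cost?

Fill from the cheapest source first.
Option M at 9: take all 2300 Mbps → 3300 still needed.
Option 20 at 12: take all 2100 Mbps → 1200 still needed.
Option A at 16: take all 300 Mbps → 900 still needed.
Option 8 at 18: take all 700 Mbps → 200 still needed.
Option V (24): take the remaining 200 → done.
Option F: unused.
Cost = 2300×9 + 2100×12 + 300×16 + 700×18 + 200×24 = 68100.

68100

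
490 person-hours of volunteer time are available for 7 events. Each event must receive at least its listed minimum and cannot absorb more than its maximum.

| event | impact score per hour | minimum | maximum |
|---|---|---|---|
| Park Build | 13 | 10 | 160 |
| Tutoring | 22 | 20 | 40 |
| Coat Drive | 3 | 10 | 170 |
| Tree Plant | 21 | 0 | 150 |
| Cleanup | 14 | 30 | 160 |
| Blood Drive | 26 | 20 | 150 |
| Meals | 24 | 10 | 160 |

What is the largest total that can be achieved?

11090

Meeting every minimum uses 10+20+10+0+30+20+10 = 100 person-hours, leaving 390.
Order the events by impact score per hour: Blood Drive 26 > Meals 24 > Tutoring 22 > Tree Plant 21 > Cleanup 14 > Park Build 13 > Coat Drive 3.
Give Blood Drive 130 more to hit its cap of 150 → 260 left.
Meals: +150 to 160 (cap) → 110 left.
Tutoring takes 20 more to reach its cap of 40 → 90 left.
Only 90 left; Tree Plant takes them to reach 90.
Total = 13×10 + 22×40 + 3×10 + 21×90 + 14×30 + 26×150 + 24×160 = 11090.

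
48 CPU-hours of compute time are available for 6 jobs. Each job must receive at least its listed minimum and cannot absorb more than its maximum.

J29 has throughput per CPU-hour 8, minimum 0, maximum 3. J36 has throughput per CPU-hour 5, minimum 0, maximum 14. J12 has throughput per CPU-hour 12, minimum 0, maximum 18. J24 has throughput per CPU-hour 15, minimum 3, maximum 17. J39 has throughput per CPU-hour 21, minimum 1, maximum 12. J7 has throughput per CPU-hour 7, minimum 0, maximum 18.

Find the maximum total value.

731

Meeting every minimum uses 0+0+0+3+1+0 = 4 CPU-hours, leaving 44.
Order the jobs by throughput per CPU-hour: J39 21 > J24 15 > J12 12 > J29 8 > J7 7 > J36 5.
J39: +11 to 12 (cap) ; 33 left.
J24 takes 14 more to reach its cap of 17 ; 19 left.
J12 takes 18 more to reach its cap of 18 ; 1 left.
J29 has room for 3 more but only 1 remain, so it gets 1.
Total = 8×1 + 12×18 + 15×17 + 21×12 = 731.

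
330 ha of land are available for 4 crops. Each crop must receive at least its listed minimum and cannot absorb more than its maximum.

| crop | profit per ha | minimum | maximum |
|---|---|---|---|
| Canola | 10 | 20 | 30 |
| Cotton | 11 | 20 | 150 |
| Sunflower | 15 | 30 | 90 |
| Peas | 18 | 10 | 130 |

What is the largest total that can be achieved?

4880

Meeting every minimum uses 20+20+30+10 = 80 ha, leaving 250.
Highest profit per ha first: Peas 18 > Sunflower 15 > Cotton 11 > Canola 10.
Peas: +120 to 130 (cap) — 130 left.
Sunflower: +60 to 90 (cap) — 70 left.
Cotton: +70 (room for 130) → 90. Pool exhausted.
Total = 10×20 + 11×90 + 15×90 + 18×130 = 4880.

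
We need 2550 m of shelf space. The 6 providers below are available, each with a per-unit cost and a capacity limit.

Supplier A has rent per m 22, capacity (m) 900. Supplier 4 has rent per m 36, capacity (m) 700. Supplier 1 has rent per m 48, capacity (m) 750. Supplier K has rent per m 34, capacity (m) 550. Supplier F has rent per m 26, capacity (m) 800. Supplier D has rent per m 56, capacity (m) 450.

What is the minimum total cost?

70100

Fill from the cheapest provider first.
Supplier A at 22: take all 900 m — 1650 still needed.
Supplier F at 26: take all 800 m — 850 still needed.
Supplier K at 34: take all 550 m — 300 still needed.
Take 300 from Supplier 4 at 36 to finish.
Supplier 1, Supplier D: unused.
Cost = 900×22 + 800×26 + 550×34 + 300×36 = 70100.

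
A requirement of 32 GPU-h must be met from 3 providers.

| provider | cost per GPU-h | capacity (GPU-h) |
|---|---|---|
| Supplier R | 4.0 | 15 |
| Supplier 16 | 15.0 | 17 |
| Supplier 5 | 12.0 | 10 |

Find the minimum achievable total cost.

Cheapest first:
Supplier R at 4.0: take all 15 GPU-h → 17 still needed.
Take 10 from Supplier 5 at 12.0 → need 7 more.
Supplier 16 at 15.0: take 7 of its 17 → requirement met.
Cost = 15×4.0 + 10×12.0 + 7×15.0 = 285.

285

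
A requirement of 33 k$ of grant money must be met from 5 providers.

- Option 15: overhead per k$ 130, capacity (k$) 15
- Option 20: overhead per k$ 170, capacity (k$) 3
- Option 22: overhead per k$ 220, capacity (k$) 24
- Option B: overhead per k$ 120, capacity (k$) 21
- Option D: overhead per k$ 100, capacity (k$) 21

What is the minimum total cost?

3540

Fill from the cheapest provider first.
Take 21 from Option D at 100 — need 12 more.
Option B (120): take the remaining 12 — done.
Option 15, Option 20, Option 22: unused.
Cost = 21×100 + 12×120 = 3540.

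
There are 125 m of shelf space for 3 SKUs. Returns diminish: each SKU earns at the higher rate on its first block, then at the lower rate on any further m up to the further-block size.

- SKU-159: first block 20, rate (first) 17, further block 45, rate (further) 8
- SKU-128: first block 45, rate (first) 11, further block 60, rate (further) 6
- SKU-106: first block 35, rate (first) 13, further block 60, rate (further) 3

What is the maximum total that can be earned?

1490

Order all 6 blocks by rate: SKU-159/first 17 > SKU-106/first 13 > SKU-128/first 11 > SKU-159/second 8 > SKU-128/second 6 > SKU-106/second 3.
SKU-159 first at 17: fill all 20 — 105 left.
SKU-106/first (13): +35 — 70 left.
Fill SKU-128 first block (45 at 11) — 25 left.
SKU-159/second: +25 of 45 at 8; pool empty.
Total = 17×20 + 13×35 + 11×45 + 8×25 = 1490.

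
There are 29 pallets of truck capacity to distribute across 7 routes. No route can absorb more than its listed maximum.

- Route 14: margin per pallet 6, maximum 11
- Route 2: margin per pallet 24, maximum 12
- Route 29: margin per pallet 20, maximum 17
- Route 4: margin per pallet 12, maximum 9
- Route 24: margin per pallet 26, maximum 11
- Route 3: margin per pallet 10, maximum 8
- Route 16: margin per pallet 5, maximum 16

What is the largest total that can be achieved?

Highest margin per pallet first: Route 24 26 > Route 2 24 > Route 29 20 > Route 4 12 > Route 3 10 > Route 14 6 > Route 16 5.
Give Route 24 11 to hit its cap of 11 ; 18 left.
Route 2 takes 12 to reach its cap of 12 ; 6 left.
Route 29: +6 (room for 17) → 6. Pool exhausted.
Total = 24×12 + 20×6 + 26×11 = 694.

694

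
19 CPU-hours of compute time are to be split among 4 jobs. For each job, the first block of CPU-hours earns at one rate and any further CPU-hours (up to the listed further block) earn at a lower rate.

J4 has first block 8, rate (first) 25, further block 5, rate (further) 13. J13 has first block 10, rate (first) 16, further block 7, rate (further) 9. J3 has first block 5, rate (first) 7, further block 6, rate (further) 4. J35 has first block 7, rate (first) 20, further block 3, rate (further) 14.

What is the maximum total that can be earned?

404

Order all 8 blocks by rate: J4/first 25 > J35/first 20 > J13/first 16 > J35/second 14 > J4/second 13 > J13/second 9 > J3/first 7 > J3/second 4.
J4/first (25): +8 → 11 left.
Fill J35 first block (7 at 20) → 4 left.
4 remain; put them into J13 first at 16.
Total = 25×8 + 20×7 + 16×4 = 404.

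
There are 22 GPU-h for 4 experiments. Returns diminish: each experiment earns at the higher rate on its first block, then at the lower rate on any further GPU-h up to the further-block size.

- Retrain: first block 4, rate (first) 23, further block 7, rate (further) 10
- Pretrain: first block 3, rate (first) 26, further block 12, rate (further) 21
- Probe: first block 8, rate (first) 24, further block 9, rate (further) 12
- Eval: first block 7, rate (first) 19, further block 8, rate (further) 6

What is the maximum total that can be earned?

509

Order all 8 blocks by rate: Pretrain/T1 26 > Probe/T1 24 > Retrain/T1 23 > Pretrain/T2 21 > Eval/T1 19 > Probe/T2 12 > Retrain/T2 10 > Eval/T2 6.
Pretrain/T1 (26): +3 — 19 left.
Fill Probe T1 block (8 at 24) — 11 left.
Retrain T1 at 23: fill all 4 — 7 left.
Pretrain T2 at 21: only 7 left, fill 7.
Total = 26×3 + 24×8 + 23×4 + 21×7 = 509.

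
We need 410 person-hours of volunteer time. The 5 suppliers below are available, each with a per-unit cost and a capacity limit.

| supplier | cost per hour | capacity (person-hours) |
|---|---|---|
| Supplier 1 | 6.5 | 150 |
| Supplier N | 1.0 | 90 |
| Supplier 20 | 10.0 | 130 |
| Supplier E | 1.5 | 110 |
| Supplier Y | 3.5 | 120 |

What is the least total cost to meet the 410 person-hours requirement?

1260

Fill from the cheapest supplier first.
Supplier N at 1.0: take all 90 person-hours — 320 still needed.
Supplier E at 1.5: take all 110 person-hours — 210 still needed.
Supplier Y (3.5): use full 120 — 90 person-hours to go.
Supplier 1 at 6.5: take 90 of its 150 — requirement met.
Supplier 20: unused.
Cost = 90×1.0 + 110×1.5 + 120×3.5 + 90×6.5 = 1260.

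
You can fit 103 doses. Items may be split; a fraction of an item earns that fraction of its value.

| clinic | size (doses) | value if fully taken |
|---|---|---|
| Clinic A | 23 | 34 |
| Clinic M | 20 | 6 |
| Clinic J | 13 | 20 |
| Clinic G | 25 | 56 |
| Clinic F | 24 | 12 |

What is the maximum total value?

127.4

Sort by value density: Clinic G 56/25≈2.24, Clinic J 20/13≈1.54, Clinic A 34/23≈1.48, Clinic F 12/24≈0.5, Clinic M 6/20≈0.3.
Clinic G: take in full, 25 doses for value 56 → 78 left.
Clinic J: take in full, 13 doses for value 20 → 65 left.
Clinic A: take in full, 23 doses for value 34 → 42 left.
Take all of Clinic F (24 doses, value 12) → 18 doses left.
Only 18 doses remain; take 18/20 of Clinic M for value 6×18/20 = 5.4.
Total value = 127.4.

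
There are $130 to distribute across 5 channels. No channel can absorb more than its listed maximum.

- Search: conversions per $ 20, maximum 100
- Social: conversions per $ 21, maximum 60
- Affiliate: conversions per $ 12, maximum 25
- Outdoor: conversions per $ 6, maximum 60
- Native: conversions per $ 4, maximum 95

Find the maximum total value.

2660

Rank by conversions per $: Social 21 > Search 20 > Affiliate 12 > Outdoor 6 > Native 4.
Social: +60 to 60 (cap) ; 70 left.
Only 70 left; Search takes them to reach 70.
Total = 20×70 + 21×60 = 2660.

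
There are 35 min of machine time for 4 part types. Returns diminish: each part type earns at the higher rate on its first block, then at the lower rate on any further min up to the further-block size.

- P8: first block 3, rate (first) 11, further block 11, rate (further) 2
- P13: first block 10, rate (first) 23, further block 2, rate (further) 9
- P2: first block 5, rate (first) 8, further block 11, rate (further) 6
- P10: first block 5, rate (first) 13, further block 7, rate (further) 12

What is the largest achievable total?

488

Order all 8 blocks by rate: P13/T1 23 > P10/T1 13 > P10/T2 12 > P8/T1 11 > P13/T2 9 > P2/T1 8 > P2/T2 6 > P8/T2 2.
Fill P13 T1 block (10 at 23) — 25 left.
P10/T1 (13): +5 — 20 left.
Fill P10 T2 block (7 at 12) — 13 left.
P8/T1 (11): +3 — 10 left.
P13 T2 at 9: fill all 2 — 8 left.
Fill P2 T1 block (5 at 8) — 3 left.
P2/T2: +3 of 11 at 6; pool empty.
Total = 23×10 + 13×5 + 12×7 + 11×3 + 9×2 + 8×5 + 6×3 = 488.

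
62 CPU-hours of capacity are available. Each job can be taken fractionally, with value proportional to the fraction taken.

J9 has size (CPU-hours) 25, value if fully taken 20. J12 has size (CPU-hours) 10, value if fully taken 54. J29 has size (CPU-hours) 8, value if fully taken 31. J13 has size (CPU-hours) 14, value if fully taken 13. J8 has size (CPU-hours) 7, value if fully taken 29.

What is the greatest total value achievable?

Rank by value-to-size ratio: J12 54/10≈5.4, J8 29/7≈4.14, J29 31/8≈3.88, J13 13/14≈0.929, J9 20/25≈0.8.
J12: take in full, 10 CPU-hours for value 54 → 52 left.
Take all of J8 (7 CPU-hours, value 29) → 45 CPU-hours left.
J29: take in full, 8 CPU-hours for value 31 → 37 left.
Take all of J13 (14 CPU-hours, value 13) → 23 CPU-hours left.
23 CPU-hours left: a 23/25 share of J9 gives 20×23/25 = 18.4.
Total value = 145.4.

145.4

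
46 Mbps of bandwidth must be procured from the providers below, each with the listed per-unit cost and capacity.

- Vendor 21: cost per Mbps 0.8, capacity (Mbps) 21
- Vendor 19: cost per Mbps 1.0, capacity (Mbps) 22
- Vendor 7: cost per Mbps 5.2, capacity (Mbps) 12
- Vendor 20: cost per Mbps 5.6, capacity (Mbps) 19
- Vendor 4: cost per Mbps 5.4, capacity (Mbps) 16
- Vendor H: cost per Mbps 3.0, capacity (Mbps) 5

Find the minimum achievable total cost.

47.8

Cheapest first:
Take 21 from Vendor 21 at 0.8 — need 25 more.
Take 22 from Vendor 19 at 1.0 — need 3 more.
Vendor H (3.0): take the remaining 3 — done.
Vendor 7, Vendor 4, Vendor 20: unused.
Cost = 21×0.8 + 22×1.0 + 3×3.0 = 47.8.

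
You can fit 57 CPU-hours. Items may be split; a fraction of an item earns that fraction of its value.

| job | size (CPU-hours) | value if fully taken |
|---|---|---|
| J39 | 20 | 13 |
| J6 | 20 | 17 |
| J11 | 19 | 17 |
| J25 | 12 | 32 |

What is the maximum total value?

69.9

Best value per unit of size first: J25 32/12≈2.67, J11 17/19≈0.895, J6 17/20≈0.85, J39 13/20≈0.65.
All 12 CPU-hours of J25 fit (value 32) → 45 remain.
J11: take in full, 19 CPU-hours for value 17 → 26 left.
Take all of J6 (20 CPU-hours, value 17) → 6 CPU-hours left.
Fill the last 6 CPU-hours with part of J39: 6/20 of it earns 3.9.
Total value = 69.9.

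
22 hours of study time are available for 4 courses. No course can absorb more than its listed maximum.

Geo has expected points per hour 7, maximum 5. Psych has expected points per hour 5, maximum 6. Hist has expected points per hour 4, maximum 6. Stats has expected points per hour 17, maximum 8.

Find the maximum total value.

Rank by expected points per hour: Stats 17 > Geo 7 > Psych 5 > Hist 4.
Give Stats 8 to hit its cap of 8 → 14 left.
Give Geo 5 to hit its cap of 5 → 9 left.
Give Psych 6 to hit its cap of 6 → 3 left.
Hist has room for 6 but only 3 remain, so it gets 3.
Total = 7×5 + 5×6 + 4×3 + 17×8 = 213.

213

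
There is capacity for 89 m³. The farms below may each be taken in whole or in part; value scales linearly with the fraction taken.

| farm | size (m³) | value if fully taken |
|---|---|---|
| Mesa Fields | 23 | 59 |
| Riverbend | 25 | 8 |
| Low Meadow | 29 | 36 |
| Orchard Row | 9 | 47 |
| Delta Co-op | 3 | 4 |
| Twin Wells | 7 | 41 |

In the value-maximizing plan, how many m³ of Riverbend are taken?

18

Rank by value-to-size ratio: Twin Wells 41/7≈5.86, Orchard Row 47/9≈5.22, Mesa Fields 59/23≈2.57, Delta Co-op 4/3≈1.33, Low Meadow 36/29≈1.24, Riverbend 8/25≈0.32.
All 7 m³ of Twin Wells fit (value 41) — 82 remain.
Orchard Row: take in full, 9 m³ for value 47 — 73 left.
All 23 m³ of Mesa Fields fit (value 59) — 50 remain.
Delta Co-op: take in full, 3 m³ for value 4 — 47 left.
Low Meadow: take in full, 29 m³ for value 36 — 18 left.
Only 18 m³ remain; take 18/25 of Riverbend for value 8×18/25 = 5.76.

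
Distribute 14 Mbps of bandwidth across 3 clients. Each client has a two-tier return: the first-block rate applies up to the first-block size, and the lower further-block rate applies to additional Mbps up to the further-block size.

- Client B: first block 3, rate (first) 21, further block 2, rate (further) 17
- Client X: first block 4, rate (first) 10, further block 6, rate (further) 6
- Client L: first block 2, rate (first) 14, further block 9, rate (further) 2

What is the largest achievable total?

Treat each block as its own option and order by rate: Client B/T1 21 > Client B/T2 17 > Client L/T1 14 > Client X/T1 10 > Client X/T2 6 > Client L/T2 2.
Client B/T1 (21): +3 ; 11 left.
Client B/T2 (17): +2 ; 9 left.
Client L T1 at 14: fill all 2 ; 7 left.
Client X/T1 (10): +4 ; 3 left.
Client X T2 at 6: only 3 left, fill 3.
Total = 21×3 + 17×2 + 14×2 + 10×4 + 6×3 = 183.

183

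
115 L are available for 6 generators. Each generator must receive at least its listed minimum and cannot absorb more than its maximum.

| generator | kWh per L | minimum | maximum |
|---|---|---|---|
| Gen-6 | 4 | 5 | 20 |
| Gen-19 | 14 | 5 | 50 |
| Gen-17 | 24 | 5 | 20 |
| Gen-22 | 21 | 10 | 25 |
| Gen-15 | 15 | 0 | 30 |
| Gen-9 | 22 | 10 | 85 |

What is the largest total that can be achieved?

2430

Meeting every minimum uses 5+5+5+10+0+10 = 35 L, leaving 80.
Highest kWh per L first: Gen-17 24 > Gen-9 22 > Gen-22 21 > Gen-15 15 > Gen-19 14 > Gen-6 4.
Give Gen-17 15 more to hit its cap of 20 — 65 left.
Only 65 left; Gen-9 takes them to reach 75.
Total = 4×5 + 14×5 + 24×20 + 21×10 + 22×75 = 2430.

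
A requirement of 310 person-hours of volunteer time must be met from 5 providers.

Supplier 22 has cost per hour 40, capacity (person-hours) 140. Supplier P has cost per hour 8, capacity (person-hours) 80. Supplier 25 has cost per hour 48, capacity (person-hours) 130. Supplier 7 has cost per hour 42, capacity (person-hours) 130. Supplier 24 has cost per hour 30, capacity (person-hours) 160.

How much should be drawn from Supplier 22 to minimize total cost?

Cheapest first:
Supplier P at 8: take all 80 person-hours → 230 still needed.
Supplier 24 at 30: take all 160 person-hours → 70 still needed.
Supplier 22 at 40: take 70 of its 140 → requirement met.
Supplier 7, Supplier 25: unused.

70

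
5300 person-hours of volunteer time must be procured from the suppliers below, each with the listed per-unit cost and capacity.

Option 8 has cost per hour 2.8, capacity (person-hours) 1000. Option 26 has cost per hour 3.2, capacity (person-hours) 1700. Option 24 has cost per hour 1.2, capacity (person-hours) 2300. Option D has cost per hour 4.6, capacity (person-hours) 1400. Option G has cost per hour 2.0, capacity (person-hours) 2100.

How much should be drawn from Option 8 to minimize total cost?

900

Cheapest first:
Option 24 at 1.2: take all 2300 person-hours — 3000 still needed.
Option G at 2.0: take all 2100 person-hours — 900 still needed.
Option 8 at 2.8: take 900 of its 1000 — requirement met.
Option 26, Option D: unused.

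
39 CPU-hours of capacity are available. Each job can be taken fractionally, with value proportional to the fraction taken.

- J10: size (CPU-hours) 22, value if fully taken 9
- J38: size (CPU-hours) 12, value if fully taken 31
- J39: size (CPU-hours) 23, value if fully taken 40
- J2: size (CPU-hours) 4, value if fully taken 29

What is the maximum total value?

Rank by value-to-size ratio: J2 29/4≈7.25, J38 31/12≈2.58, J39 40/23≈1.74, J10 9/22≈0.409.
All 4 CPU-hours of J2 fit (value 29) — 35 remain.
All 12 CPU-hours of J38 fit (value 31) — 23 remain.
All 23 CPU-hours of J39 fit (value 40) — 0 remain.
Total value = 100.

100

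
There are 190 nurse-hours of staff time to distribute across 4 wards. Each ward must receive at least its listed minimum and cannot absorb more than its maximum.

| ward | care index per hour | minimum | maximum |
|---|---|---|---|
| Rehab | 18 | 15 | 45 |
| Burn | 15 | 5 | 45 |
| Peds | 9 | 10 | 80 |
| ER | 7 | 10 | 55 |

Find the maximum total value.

Meeting every minimum uses 15+5+10+10 = 40 nurse-hours, leaving 150.
Highest care index per hour first: Rehab 18 > Burn 15 > Peds 9 > ER 7.
Give Rehab 30 more to hit its cap of 45 → 120 left.
Burn takes 40 more to reach its cap of 45 → 80 left.
Give Peds 70 more to hit its cap of 80 → 10 left.
ER has room for 45 more but only 10 remain, so it gets 20.
Total = 18×45 + 15×45 + 9×80 + 7×20 = 2345.

2345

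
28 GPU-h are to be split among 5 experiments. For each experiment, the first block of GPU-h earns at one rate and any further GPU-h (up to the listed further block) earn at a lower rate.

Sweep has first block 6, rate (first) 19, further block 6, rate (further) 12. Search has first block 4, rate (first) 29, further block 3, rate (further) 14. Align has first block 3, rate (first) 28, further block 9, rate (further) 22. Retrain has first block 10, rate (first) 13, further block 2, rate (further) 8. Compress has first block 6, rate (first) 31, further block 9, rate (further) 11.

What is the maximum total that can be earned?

Treat each block as its own option and order by rate: Compress/T1 31 > Search/T1 29 > Align/T1 28 > Align/T2 22 > Sweep/T1 19 > Search/T2 14 > Retrain/T1 13 > Sweep/T2 12 > Compress/T2 11 > Retrain/T2 8.
Fill Compress T1 block (6 at 31) → 22 left.
Fill Search T1 block (4 at 29) → 18 left.
Align/T1 (28): +3 → 15 left.
Align/T2 (22): +9 → 6 left.
Sweep/T1 (19): +6 → 0 left.
Total = 31×6 + 29×4 + 28×3 + 22×9 + 19×6 = 698.

698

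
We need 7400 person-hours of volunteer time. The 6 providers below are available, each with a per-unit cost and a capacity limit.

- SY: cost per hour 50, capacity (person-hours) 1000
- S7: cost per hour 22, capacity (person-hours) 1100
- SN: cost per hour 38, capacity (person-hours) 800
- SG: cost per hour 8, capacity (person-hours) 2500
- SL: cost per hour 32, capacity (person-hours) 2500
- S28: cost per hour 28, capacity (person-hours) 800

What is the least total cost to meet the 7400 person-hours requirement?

Fill from the cheapest provider first.
Take 2500 from SG at 8 — need 4900 more.
Take 1100 from S7 at 22 — need 3800 more.
Take 800 from S28 at 28 — need 3000 more.
SL at 32: take all 2500 person-hours — 500 still needed.
Take 500 from SN at 38 to finish.
SY: unused.
Cost = 2500×8 + 1100×22 + 800×28 + 2500×32 + 500×38 = 165600.

165600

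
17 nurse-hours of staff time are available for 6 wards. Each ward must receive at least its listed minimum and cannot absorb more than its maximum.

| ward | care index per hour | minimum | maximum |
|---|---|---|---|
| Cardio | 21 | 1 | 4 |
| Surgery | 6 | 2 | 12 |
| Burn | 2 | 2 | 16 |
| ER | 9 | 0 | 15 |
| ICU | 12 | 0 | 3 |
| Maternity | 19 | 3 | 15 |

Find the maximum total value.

271

Meeting every minimum uses 1+2+2+0+0+3 = 8 nurse-hours, leaving 9.
Order the wards by care index per hour: Cardio 21 > Maternity 19 > ICU 12 > ER 9 > Surgery 6 > Burn 2.
Cardio: +3 to 4 (cap) ; 6 left.
Only 6 left; Maternity takes them to reach 9.
Total = 21×4 + 6×2 + 2×2 + 19×9 = 271.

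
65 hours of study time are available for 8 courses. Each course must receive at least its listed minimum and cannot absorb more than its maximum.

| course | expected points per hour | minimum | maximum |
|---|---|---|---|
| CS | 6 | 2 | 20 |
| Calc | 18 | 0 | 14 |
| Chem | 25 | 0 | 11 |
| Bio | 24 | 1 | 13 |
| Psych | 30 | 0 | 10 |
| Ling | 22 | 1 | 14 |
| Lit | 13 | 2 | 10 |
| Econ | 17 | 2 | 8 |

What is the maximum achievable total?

1465

Meeting every minimum uses 2+0+0+1+0+1+2+2 = 8 hours, leaving 57.
Rank by expected points per hour: Psych 30 > Chem 25 > Bio 24 > Ling 22 > Calc 18 > Econ 17 > Lit 13 > CS 6.
Psych: +10 to 10 (cap) → 47 left.
Chem takes 11 more to reach its cap of 11 → 36 left.
Give Bio 12 more to hit its cap of 13 → 24 left.
Ling: +13 to 14 (cap) → 11 left.
Only 11 left; Calc takes them to reach 11.
Total = 6×2 + 18×11 + 25×11 + 24×13 + 30×10 + 22×14 + 13×2 + 17×2 = 1465.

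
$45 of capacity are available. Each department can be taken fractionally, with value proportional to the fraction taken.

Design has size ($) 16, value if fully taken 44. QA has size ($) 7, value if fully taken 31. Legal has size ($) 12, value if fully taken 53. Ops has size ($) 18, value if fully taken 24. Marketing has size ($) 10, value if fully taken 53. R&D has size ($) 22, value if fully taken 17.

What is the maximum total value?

Sort by value density: Marketing 53/10≈5.3, QA 31/7≈4.43, Legal 53/12≈4.42, Design 44/16≈2.75, Ops 24/18≈1.33, R&D 17/22≈0.773.
All 10 $ of Marketing fit (value 53) → 35 remain.
Take all of QA (7 $, value 31) → 28 $ left.
Take all of Legal (12 $, value 53) → 16 $ left.
All 16 $ of Design fit (value 44) → 0 remain.
Total value = 181.

181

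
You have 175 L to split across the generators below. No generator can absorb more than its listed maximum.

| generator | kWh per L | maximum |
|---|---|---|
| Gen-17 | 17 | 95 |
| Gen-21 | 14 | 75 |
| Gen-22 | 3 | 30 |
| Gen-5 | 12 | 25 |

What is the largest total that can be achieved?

2725

Rank by kWh per L: Gen-17 17 > Gen-21 14 > Gen-5 12 > Gen-22 3.
Gen-17: +95 to 95 (cap) → 80 left.
Give Gen-21 75 to hit its cap of 75 → 5 left.
Only 5 left; Gen-5 takes them to reach 5.
Total = 17×95 + 14×75 + 12×5 = 2725.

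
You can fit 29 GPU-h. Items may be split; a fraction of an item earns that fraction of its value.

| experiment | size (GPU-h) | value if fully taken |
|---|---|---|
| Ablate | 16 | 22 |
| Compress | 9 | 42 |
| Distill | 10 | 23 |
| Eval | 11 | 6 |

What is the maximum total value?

Best value per unit of size first: Compress 42/9≈4.67, Distill 23/10≈2.3, Ablate 22/16≈1.38, Eval 6/11≈0.545.
All 9 GPU-h of Compress fit (value 42) → 20 remain.
Take all of Distill (10 GPU-h, value 23) → 10 GPU-h left.
Only 10 GPU-h remain; take 10/16 of Ablate for value 22×10/16 = 13.75.
Total value = 78.75.

78.75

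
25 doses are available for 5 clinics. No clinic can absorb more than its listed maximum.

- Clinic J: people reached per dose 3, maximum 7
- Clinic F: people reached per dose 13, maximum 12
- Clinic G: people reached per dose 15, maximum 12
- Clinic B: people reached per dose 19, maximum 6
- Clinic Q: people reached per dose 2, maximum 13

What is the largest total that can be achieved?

Order the clinics by people reached per dose: Clinic B 19 > Clinic G 15 > Clinic F 13 > Clinic J 3 > Clinic Q 2.
Clinic B: +6 to 6 (cap) — 19 left.
Give Clinic G 12 to hit its cap of 12 — 7 left.
Clinic F has room for 12 but only 7 remain, so it gets 7.
Total = 13×7 + 15×12 + 19×6 = 385.

385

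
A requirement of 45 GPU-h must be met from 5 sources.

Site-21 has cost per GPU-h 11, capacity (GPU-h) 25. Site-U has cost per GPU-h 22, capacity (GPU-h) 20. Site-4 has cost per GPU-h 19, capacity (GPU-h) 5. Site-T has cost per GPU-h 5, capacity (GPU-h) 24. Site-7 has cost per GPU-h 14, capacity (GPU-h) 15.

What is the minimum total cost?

Fill from the cheapest source first.
Site-T at 5: take all 24 GPU-h → 21 still needed.
Take 21 from Site-21 at 11 to finish.
Site-7, Site-4, Site-U: unused.
Cost = 24×5 + 21×11 = 351.

351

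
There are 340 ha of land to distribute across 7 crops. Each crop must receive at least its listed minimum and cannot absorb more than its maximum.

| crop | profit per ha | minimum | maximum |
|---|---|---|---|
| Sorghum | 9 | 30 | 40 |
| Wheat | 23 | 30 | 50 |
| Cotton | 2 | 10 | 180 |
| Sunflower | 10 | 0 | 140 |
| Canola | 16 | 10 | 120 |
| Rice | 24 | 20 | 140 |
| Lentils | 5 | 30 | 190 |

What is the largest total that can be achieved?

Meeting every minimum uses 30+30+10+0+10+20+30 = 130 ha, leaving 210.
Highest profit per ha first: Rice 24 > Wheat 23 > Canola 16 > Sunflower 10 > Sorghum 9 > Lentils 5 > Cotton 2.
Give Rice 120 more to hit its cap of 140 — 90 left.
Wheat takes 20 more to reach its cap of 50 — 70 left.
Canola has room for 110 more but only 70 remain, so it gets 80.
Total = 9×30 + 23×50 + 2×10 + 16×80 + 24×140 + 5×30 = 6230.

6230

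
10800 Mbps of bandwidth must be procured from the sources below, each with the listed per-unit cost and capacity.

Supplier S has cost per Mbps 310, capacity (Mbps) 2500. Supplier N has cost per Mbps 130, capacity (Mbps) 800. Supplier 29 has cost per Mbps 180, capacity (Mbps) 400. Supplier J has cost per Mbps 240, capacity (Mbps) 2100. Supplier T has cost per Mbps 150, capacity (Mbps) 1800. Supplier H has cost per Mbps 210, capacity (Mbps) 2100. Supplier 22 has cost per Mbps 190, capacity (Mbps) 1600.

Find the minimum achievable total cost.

Use sources in increasing cost order.
Take 800 from Supplier N at 130 ; need 10000 more.
Supplier T (150): use full 1800 ; 8200 Mbps to go.
Supplier 29 (180): use full 400 ; 7800 Mbps to go.
Supplier 22 at 190: take all 1600 Mbps ; 6200 still needed.
Supplier H at 210: take all 2100 Mbps ; 4100 still needed.
Take 2100 from Supplier J at 240 ; need 2000 more.
Supplier S at 310: take 2000 of its 2500 ; requirement met.
Cost = 800×130 + 1800×150 + 400×180 + 1600×190 + 2100×210 + 2100×240 + 2000×310 = 2315000.

2315000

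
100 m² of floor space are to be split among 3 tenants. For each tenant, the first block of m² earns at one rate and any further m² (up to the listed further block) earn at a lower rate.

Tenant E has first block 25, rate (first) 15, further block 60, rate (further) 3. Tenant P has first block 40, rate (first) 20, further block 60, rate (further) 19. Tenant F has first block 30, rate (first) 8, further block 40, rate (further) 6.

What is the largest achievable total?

Rank every tier by rate: Tenant P/first 20 > Tenant P/second 19 > Tenant E/first 15 > Tenant F/first 8 > Tenant F/second 6 > Tenant E/second 3.
Tenant P/first (20): +40 ; 60 left.
Tenant P second at 19: fill all 60 ; 0 left.
Total = 20×40 + 19×60 = 1940.

1940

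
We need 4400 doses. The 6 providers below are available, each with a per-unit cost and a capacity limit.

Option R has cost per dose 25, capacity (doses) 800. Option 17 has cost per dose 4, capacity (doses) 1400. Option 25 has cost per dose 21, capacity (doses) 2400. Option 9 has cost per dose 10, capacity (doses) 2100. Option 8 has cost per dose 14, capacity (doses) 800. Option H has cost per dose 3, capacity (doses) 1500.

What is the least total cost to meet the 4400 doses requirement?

25100

Use providers in increasing cost order.
Take 1500 from Option H at 3 ; need 2900 more.
Take 1400 from Option 17 at 4 ; need 1500 more.
Option 9 (10): take the remaining 1500 ; done.
Option 8, Option 25, Option R: unused.
Cost = 1500×3 + 1400×4 + 1500×10 = 25100.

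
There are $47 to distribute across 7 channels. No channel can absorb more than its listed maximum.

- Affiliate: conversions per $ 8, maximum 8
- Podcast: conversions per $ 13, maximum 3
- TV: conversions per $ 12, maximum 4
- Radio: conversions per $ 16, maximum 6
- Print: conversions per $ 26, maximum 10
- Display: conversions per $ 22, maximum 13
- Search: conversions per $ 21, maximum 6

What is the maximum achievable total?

895

Highest conversions per $ first: Print 26 > Display 22 > Search 21 > Radio 16 > Podcast 13 > TV 12 > Affiliate 8.
Print: +10 to 10 (cap) → 37 left.
Display takes 13 to reach its cap of 13 → 24 left.
Search takes 6 to reach its cap of 6 → 18 left.
Radio: +6 to 6 (cap) → 12 left.
Podcast takes 3 to reach its cap of 3 → 9 left.
Give TV 4 to hit its cap of 4 → 5 left.
Only 5 left; Affiliate takes them to reach 5.
Total = 8×5 + 13×3 + 12×4 + 16×6 + 26×10 + 22×13 + 21×6 = 895.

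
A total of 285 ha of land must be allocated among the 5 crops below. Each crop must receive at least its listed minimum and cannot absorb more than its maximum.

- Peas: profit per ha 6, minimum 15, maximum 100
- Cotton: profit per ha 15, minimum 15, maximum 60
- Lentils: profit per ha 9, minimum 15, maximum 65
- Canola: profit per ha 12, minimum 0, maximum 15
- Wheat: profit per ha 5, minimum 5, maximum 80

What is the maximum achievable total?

2490

Meeting every minimum uses 15+15+15+0+5 = 50 ha, leaving 235.
Order the crops by profit per ha: Cotton 15 > Canola 12 > Lentils 9 > Peas 6 > Wheat 5.
Cotton: +45 to 60 (cap) → 190 left.
Canola: +15 to 15 (cap) → 175 left.
Lentils: +50 to 65 (cap) → 125 left.
Peas takes 85 more to reach its cap of 100 → 40 left.
Wheat: +40 (room for 75) → 45. Pool exhausted.
Total = 6×100 + 15×60 + 9×65 + 12×15 + 5×45 = 2490.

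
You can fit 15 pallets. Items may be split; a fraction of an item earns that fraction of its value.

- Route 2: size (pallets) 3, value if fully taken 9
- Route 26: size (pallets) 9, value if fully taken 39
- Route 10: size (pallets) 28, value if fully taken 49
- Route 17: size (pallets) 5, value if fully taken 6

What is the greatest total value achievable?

Best value per unit of size first: Route 26 39/9≈4.33, Route 2 9/3≈3, Route 10 49/28≈1.75, Route 17 6/5≈1.2.
Route 26: take in full, 9 pallets for value 39 — 6 left.
Take all of Route 2 (3 pallets, value 9) — 3 pallets left.
Fill the last 3 pallets with part of Route 10: 3/28 of it earns 5.25.
Total value = 53.25.

53.25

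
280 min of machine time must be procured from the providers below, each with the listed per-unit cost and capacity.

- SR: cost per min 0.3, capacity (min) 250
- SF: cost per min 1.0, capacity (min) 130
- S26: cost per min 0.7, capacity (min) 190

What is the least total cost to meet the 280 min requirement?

96

Use providers in increasing cost order.
SR (0.3): use full 250 — 30 min to go.
Take 30 from S26 at 0.7 to finish.
SF: unused.
Cost = 250×0.3 + 30×0.7 = 96.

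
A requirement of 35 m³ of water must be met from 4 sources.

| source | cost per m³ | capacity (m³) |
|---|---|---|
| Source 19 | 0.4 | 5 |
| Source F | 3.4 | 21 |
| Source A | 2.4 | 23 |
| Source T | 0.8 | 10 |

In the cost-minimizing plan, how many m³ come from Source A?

Fill from the cheapest source first.
Source 19 (0.4): use full 5 — 30 m³ to go.
Source T at 0.8: take all 10 m³ — 20 still needed.
Take 20 from Source A at 2.4 to finish.
Source F: unused.

20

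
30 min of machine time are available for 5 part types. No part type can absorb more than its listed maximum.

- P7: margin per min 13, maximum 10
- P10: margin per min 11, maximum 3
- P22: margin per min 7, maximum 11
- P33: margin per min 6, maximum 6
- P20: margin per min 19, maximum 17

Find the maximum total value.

486

Rank by margin per min: P20 19 > P7 13 > P10 11 > P22 7 > P33 6.
P20: +17 to 17 (cap) → 13 left.
P7 takes 10 to reach its cap of 10 → 3 left.
P10 takes 3 to reach its cap of 3 → 0 left.
Total = 13×10 + 11×3 + 19×17 = 486.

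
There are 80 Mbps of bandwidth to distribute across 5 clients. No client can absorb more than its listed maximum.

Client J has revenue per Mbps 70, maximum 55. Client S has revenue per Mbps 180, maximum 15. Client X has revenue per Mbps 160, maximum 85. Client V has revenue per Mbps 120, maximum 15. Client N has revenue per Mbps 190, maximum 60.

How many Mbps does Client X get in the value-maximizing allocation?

5

Highest revenue per Mbps first: Client N 190 > Client S 180 > Client X 160 > Client V 120 > Client J 70.
Give Client N 60 to hit its cap of 60 ; 20 left.
Client S: +15 to 15 (cap) ; 5 left.
Client X has room for 85 but only 5 remain, so it gets 5.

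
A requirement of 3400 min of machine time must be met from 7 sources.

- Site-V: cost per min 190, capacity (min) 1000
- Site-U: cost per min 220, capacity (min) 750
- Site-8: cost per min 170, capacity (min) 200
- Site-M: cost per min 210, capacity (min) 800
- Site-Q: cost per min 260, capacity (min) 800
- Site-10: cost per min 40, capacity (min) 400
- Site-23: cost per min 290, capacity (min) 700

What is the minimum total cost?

638000

Fill from the cheapest source first.
Site-10 at 40: take all 400 min ; 3000 still needed.
Site-8 at 170: take all 200 min ; 2800 still needed.
Site-V at 190: take all 1000 min ; 1800 still needed.
Site-M (210): use full 800 ; 1000 min to go.
Site-U (220): use full 750 ; 250 min to go.
Site-Q at 260: take 250 of its 800 ; requirement met.
Site-23: unused.
Cost = 400×40 + 200×170 + 1000×190 + 800×210 + 750×220 + 250×260 = 638000.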